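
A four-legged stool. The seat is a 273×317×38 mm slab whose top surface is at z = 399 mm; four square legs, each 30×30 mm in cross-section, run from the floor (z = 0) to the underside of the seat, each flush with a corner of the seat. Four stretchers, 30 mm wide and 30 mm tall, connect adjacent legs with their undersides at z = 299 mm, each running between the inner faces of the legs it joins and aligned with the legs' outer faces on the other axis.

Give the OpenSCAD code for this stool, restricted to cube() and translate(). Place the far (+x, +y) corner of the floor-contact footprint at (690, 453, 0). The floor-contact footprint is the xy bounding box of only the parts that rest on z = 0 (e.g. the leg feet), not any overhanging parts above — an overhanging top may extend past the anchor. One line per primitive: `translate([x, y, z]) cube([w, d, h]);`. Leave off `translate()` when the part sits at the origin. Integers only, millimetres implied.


// leg_h = 399 - 38 = 361
// stretcher span = 273 - 2*30 = 213
translate([417, 136, 361]) cube([273, 317, 38]);
translate([417, 136, 0]) cube([30, 30, 361]);
translate([660, 136, 0]) cube([30, 30, 361]);
translate([417, 423, 0]) cube([30, 30, 361]);
translate([660, 423, 0]) cube([30, 30, 361]);
translate([447, 136, 299]) cube([213, 30, 30]);
translate([447, 423, 299]) cube([213, 30, 30]);
translate([417, 166, 299]) cube([30, 257, 30]);
translate([660, 166, 299]) cube([30, 257, 30]);


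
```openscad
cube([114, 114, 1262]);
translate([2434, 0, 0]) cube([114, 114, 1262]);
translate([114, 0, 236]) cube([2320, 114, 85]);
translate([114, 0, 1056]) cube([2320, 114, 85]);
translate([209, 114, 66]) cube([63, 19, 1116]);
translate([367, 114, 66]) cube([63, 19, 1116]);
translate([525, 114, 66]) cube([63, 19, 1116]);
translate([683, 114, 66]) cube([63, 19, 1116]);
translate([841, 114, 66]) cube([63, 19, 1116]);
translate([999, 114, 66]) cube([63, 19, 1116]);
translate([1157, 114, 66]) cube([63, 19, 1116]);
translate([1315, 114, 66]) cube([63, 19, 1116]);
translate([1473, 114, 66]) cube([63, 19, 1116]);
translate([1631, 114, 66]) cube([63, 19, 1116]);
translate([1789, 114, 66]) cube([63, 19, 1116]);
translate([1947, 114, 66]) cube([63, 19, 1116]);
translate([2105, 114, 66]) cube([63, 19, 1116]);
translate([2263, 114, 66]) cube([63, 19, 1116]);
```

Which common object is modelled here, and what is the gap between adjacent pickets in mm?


A fence section. The picket gap is 95 mm.

Two posts, two rails, 14 pickets — a fence section. Span 2320 mm holds 14 pickets of 63 mm with 15 equal gaps: ⌊(2320 − 14·63) / 15⌋ = 95 mm.


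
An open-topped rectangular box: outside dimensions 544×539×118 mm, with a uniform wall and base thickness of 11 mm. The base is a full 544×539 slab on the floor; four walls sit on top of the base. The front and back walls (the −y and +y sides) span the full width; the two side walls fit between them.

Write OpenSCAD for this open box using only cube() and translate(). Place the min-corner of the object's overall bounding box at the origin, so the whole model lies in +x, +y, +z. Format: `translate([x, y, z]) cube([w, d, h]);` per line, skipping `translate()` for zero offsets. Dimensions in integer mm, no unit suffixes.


cube([544, 539, 11]);
translate([0, 0, 11]) cube([544, 11, 107]);
translate([0, 528, 11]) cube([544, 11, 107]);
translate([0, 11, 11]) cube([11, 517, 107]);
translate([533, 11, 11]) cube([11, 517, 107]);


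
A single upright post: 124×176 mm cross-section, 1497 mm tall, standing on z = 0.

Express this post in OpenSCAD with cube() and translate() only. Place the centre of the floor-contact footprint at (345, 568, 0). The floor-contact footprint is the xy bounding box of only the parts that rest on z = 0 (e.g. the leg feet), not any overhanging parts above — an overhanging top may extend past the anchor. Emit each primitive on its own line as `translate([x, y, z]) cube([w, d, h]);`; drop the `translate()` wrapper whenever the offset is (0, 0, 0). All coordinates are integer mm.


translate([283, 480, 0]) cube([124, 176, 1497]);


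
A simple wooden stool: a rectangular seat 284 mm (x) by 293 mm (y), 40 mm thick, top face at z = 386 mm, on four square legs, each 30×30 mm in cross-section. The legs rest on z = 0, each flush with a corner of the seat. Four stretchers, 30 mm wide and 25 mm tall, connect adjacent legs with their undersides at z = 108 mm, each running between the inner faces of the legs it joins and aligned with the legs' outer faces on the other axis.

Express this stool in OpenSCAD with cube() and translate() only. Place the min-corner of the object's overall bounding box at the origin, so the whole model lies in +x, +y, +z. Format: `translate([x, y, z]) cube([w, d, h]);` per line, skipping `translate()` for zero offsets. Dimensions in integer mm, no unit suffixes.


// leg_h = 386 - 40 = 346
// stretcher span = 284 - 2*30 = 224
translate([0, 0, 346]) cube([284, 293, 40]);
cube([30, 30, 346]);
translate([254, 0, 0]) cube([30, 30, 346]);
translate([0, 263, 0]) cube([30, 30, 346]);
translate([254, 263, 0]) cube([30, 30, 346]);
translate([30, 0, 108]) cube([224, 30, 25]);
translate([30, 263, 108]) cube([224, 30, 25]);
translate([0, 30, 108]) cube([30, 233, 25]);
translate([254, 30, 108]) cube([30, 233, 25]);


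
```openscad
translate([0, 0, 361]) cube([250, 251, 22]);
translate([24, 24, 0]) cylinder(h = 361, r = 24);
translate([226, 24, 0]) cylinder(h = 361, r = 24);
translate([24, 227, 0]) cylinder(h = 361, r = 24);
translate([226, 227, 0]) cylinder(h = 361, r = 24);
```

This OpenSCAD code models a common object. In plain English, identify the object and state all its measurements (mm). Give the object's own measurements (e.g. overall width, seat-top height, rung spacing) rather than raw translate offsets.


A four-legged stool. The seat is a 250×251×22 mm slab whose top surface is at z = 383 mm; four round legs, each 48 mm in diameter, run from the floor (z = 0) to the underside of the seat, each leg's axis is inset half a diameter from the nearest pair of seat edges (so the leg's bounding box is flush with the corner).


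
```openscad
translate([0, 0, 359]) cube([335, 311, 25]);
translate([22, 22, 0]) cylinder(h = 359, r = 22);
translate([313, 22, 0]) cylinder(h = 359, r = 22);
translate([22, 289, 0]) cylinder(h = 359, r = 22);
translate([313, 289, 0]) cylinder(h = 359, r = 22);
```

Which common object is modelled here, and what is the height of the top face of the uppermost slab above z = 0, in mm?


A stool. The seat height is 384 mm.

A 335×311×25 slab at z = 359 on four corner cylinders — a stool. The seat top is 359 + 25 = 384 mm.


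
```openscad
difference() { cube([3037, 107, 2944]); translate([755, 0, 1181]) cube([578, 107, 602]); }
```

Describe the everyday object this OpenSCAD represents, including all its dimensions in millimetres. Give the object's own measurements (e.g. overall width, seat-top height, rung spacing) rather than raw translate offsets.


A wall 3037 mm long (x), 107 mm thick (y), 2944 mm tall, with a rectangular window opening cut through it. The opening is 578 mm wide and 602 mm tall; its sill is at z = 1181 mm and its near (−x) edge is 755 mm from the wall's −x end. The opening passes through the full wall thickness.


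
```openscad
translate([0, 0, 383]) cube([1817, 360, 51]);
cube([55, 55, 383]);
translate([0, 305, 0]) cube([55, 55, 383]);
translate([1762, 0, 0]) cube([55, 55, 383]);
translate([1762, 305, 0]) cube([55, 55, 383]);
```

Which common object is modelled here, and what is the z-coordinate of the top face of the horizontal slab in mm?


A bench. The seat-top height is 434 mm.

A long slab on four corner posts — a bench. The slab sits at z = 383 with thickness 51, so the top is 383 + 51 = 434 mm.


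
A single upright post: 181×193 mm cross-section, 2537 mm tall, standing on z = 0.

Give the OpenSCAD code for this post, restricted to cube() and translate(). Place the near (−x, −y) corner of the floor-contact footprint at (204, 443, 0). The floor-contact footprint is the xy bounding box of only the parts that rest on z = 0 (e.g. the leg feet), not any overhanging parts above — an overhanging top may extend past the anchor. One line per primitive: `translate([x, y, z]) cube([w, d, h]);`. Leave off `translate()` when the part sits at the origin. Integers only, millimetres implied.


translate([204, 443, 0]) cube([181, 193, 2537]);


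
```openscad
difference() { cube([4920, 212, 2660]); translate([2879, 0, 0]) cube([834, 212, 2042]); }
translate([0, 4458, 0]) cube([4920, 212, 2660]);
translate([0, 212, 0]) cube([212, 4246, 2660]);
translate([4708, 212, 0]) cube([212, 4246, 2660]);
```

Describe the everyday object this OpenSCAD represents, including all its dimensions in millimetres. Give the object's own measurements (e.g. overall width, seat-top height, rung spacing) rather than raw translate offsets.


A single room: four walls, each 2660 mm tall and 212 mm thick, enclosing an outside footprint 4920×4670 mm (x × y), no floor or roof. The front and back walls (−y and +y sides) run the full x-width; the side walls fit between their inner faces. A door opening 834 mm wide and 2042 mm tall is cut through the front wall from the floor up, its −x edge 2879 mm from the wall's −x end.


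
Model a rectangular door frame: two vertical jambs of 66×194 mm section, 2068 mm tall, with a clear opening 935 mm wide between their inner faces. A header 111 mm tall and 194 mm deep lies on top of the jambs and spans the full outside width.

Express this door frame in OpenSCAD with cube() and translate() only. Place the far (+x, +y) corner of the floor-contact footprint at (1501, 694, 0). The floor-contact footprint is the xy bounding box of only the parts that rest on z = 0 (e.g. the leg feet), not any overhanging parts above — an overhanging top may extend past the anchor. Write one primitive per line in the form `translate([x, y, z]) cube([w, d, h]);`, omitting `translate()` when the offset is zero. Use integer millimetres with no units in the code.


translate([434, 500, 0]) cube([66, 194, 2068]);
translate([1435, 500, 0]) cube([66, 194, 2068]);
translate([434, 500, 2068]) cube([1067, 194, 111]);


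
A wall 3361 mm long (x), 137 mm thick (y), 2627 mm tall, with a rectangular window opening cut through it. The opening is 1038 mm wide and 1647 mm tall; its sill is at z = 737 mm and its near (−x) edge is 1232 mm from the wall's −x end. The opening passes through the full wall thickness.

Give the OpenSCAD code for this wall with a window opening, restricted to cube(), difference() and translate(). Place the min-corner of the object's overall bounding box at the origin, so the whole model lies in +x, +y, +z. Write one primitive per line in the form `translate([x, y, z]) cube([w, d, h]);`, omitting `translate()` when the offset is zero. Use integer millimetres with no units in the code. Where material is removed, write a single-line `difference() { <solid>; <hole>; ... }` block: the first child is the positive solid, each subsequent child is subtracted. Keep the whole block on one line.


difference() { cube([3361, 137, 2627]); translate([1232, 0, 737]) cube([1038, 137, 1647]); }


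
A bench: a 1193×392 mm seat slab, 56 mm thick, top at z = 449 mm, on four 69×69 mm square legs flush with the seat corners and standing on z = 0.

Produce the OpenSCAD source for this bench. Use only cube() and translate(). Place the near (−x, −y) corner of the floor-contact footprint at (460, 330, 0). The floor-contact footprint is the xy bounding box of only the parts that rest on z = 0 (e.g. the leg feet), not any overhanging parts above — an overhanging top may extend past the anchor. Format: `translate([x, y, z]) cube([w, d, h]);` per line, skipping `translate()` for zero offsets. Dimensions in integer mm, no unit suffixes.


translate([460, 330, 393]) cube([1193, 392, 56]);
translate([460, 330, 0]) cube([69, 69, 393]);
translate([460, 653, 0]) cube([69, 69, 393]);
translate([1584, 330, 0]) cube([69, 69, 393]);
translate([1584, 653, 0]) cube([69, 69, 393]);


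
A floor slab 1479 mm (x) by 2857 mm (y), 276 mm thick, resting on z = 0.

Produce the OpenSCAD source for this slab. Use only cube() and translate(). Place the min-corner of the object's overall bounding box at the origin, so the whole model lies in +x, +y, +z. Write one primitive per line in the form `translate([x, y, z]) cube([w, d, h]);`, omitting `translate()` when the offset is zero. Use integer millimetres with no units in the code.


cube([1479, 2857, 276]);


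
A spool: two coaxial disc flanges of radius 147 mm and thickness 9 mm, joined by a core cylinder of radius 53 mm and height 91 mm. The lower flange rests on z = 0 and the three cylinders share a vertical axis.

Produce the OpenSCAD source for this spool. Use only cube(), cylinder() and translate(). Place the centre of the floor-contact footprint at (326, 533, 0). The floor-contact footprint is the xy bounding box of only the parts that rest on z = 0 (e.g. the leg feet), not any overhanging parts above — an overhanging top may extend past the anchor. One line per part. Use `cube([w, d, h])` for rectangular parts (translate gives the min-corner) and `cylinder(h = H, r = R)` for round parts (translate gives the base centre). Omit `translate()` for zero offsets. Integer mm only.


translate([326, 533, 0]) cylinder(h = 9, r = 147);
translate([326, 533, 9]) cylinder(h = 91, r = 53);
translate([326, 533, 100]) cylinder(h = 9, r = 147);


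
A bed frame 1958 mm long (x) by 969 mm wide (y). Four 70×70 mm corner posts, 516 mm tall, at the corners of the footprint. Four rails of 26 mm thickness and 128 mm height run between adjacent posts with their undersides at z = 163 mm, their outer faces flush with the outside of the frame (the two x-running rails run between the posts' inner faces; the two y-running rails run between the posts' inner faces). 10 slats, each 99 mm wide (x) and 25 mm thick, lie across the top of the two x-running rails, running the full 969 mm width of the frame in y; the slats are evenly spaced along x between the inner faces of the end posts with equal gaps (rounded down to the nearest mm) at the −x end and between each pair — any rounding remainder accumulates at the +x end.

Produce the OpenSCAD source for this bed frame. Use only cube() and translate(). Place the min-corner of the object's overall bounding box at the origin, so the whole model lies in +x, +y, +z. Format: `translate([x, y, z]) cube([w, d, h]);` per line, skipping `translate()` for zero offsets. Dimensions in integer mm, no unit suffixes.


// slat z = rail_z + rail_h = 163 + 128 = 291
// slat gap = ⌊(1818 − 10·99) / 11⌋ = 75
cube([70, 70, 516]);
translate([0, 899, 0]) cube([70, 70, 516]);
translate([1888, 0, 0]) cube([70, 70, 516]);
translate([1888, 899, 0]) cube([70, 70, 516]);
translate([70, 0, 163]) cube([1818, 26, 128]);
translate([70, 943, 163]) cube([1818, 26, 128]);
translate([0, 70, 163]) cube([26, 829, 128]);
translate([1932, 70, 163]) cube([26, 829, 128]);
translate([145, 0, 291]) cube([99, 969, 25]);
translate([319, 0, 291]) cube([99, 969, 25]);
translate([493, 0, 291]) cube([99, 969, 25]);
translate([667, 0, 291]) cube([99, 969, 25]);
translate([841, 0, 291]) cube([99, 969, 25]);
translate([1015, 0, 291]) cube([99, 969, 25]);
translate([1189, 0, 291]) cube([99, 969, 25]);
translate([1363, 0, 291]) cube([99, 969, 25]);
translate([1537, 0, 291]) cube([99, 969, 25]);
translate([1711, 0, 291]) cube([99, 969, 25]);


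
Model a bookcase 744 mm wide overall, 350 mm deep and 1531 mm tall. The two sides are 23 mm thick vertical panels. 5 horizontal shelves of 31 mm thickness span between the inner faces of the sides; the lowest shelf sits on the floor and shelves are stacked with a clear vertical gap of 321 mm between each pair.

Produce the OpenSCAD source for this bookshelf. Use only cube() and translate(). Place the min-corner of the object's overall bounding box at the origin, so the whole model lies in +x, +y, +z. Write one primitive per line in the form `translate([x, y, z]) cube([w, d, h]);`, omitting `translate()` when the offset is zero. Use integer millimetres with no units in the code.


cube([23, 350, 1531]);
translate([721, 0, 0]) cube([23, 350, 1531]);
translate([23, 0, 0]) cube([698, 350, 31]);
translate([23, 0, 352]) cube([698, 350, 31]);
translate([23, 0, 704]) cube([698, 350, 31]);
translate([23, 0, 1056]) cube([698, 350, 31]);
translate([23, 0, 1408]) cube([698, 350, 31]);


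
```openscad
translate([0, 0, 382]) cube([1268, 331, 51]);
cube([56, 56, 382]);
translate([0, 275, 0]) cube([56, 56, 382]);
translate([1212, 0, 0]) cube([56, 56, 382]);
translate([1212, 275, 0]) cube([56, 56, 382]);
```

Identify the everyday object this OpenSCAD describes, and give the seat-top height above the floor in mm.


A bench. The seat-top height is 433 mm.

A long slab on four corner posts — a bench. The slab sits at z = 382 with thickness 51, so the top is 382 + 51 = 433 mm.


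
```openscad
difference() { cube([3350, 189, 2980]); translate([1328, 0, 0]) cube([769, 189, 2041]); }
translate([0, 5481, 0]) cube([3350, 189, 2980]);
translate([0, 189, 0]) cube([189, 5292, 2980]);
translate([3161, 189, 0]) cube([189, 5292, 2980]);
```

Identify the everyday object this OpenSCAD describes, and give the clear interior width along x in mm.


A single room. The interior width is 2972 mm.

Four walls enclosing a rectangle with a door in the front wall — a room. Outside width 3350 minus two 189 mm walls gives 2972 mm.


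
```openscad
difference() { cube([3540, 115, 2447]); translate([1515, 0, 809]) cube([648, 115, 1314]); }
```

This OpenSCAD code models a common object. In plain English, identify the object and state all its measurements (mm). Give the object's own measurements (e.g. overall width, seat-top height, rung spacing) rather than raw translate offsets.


A wall 3540 mm long (x), 115 mm thick (y), 2447 mm tall, with a rectangular window opening cut through it. The opening is 648 mm wide and 1314 mm tall; its sill is at z = 809 mm and its near (−x) edge is 1515 mm from the wall's −x end. The opening passes through the full wall thickness.


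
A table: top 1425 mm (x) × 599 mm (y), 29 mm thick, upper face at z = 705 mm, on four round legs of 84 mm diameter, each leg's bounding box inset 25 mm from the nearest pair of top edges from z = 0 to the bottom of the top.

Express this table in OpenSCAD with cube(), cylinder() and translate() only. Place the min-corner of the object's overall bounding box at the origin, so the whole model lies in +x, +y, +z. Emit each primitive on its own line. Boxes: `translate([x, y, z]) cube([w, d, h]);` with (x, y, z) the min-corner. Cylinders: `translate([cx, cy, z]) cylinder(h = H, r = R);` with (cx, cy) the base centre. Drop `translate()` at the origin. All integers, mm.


translate([0, 0, 676]) cube([1425, 599, 29]);
translate([67, 67, 0]) cylinder(h = 676, r = 42);
translate([1358, 67, 0]) cylinder(h = 676, r = 42);
translate([67, 532, 0]) cylinder(h = 676, r = 42);
translate([1358, 532, 0]) cylinder(h = 676, r = 42);


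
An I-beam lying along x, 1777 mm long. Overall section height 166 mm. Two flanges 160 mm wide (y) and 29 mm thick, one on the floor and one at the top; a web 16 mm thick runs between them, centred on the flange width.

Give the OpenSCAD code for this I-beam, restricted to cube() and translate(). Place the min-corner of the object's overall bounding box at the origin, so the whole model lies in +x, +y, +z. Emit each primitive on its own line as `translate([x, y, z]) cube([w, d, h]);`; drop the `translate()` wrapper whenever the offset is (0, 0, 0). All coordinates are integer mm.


cube([1777, 160, 29]);
translate([0, 72, 29]) cube([1777, 16, 108]);
translate([0, 0, 137]) cube([1777, 160, 29]);


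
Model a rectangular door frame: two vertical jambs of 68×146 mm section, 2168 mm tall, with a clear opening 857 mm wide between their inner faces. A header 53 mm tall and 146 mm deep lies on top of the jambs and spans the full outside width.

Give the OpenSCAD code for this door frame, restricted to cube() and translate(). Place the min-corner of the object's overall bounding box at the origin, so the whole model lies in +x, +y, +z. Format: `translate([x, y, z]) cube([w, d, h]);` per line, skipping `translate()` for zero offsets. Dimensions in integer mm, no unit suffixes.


cube([68, 146, 2168]);
translate([925, 0, 0]) cube([68, 146, 2168]);
translate([0, 0, 2168]) cube([993, 146, 53]);


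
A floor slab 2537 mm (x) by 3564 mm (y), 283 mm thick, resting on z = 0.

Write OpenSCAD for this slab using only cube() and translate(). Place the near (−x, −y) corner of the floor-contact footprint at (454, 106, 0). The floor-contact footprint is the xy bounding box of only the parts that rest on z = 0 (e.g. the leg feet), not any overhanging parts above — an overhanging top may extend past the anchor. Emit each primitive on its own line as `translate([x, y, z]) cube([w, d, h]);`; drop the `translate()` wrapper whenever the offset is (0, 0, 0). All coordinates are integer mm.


translate([454, 106, 0]) cube([2537, 3564, 283]);


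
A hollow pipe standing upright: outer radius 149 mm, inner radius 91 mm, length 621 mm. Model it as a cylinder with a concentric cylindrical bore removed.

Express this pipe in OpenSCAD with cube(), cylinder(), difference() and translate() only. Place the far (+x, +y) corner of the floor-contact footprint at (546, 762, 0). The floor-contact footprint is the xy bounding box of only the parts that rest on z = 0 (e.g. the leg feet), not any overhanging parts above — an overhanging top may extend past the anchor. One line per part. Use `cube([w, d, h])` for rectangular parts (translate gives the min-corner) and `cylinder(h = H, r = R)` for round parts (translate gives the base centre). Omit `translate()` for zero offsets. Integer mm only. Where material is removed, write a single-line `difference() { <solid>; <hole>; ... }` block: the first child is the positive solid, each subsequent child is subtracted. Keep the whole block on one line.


difference() { translate([397, 613, 0]) cylinder(h = 621, r = 149); translate([397, 613, 0]) cylinder(h = 621, r = 91); }


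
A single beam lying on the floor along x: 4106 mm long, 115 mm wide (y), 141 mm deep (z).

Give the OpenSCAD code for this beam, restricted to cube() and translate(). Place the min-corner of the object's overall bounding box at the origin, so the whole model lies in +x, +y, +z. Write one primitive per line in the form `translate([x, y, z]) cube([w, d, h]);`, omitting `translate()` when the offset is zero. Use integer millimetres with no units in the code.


cube([4106, 115, 141]);


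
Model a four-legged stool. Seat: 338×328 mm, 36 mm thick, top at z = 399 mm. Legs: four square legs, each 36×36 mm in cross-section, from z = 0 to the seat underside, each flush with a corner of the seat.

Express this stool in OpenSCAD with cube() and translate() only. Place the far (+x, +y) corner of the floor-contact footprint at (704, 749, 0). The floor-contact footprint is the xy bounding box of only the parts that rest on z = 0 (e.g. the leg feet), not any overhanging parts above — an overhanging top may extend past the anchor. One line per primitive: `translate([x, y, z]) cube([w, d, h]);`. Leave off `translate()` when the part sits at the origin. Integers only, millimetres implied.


translate([366, 421, 363]) cube([338, 328, 36]);
translate([366, 421, 0]) cube([36, 36, 363]);
translate([668, 421, 0]) cube([36, 36, 363]);
translate([366, 713, 0]) cube([36, 36, 363]);
translate([668, 713, 0]) cube([36, 36, 363]);


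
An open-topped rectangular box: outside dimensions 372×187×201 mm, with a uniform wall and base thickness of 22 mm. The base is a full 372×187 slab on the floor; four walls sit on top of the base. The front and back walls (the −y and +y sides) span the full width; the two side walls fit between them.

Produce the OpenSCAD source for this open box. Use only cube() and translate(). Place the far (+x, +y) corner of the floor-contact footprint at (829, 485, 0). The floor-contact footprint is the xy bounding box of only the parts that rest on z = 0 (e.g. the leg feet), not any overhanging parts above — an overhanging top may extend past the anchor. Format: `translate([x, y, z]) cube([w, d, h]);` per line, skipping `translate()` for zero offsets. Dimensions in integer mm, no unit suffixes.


translate([457, 298, 0]) cube([372, 187, 22]);
translate([457, 298, 22]) cube([372, 22, 179]);
translate([457, 463, 22]) cube([372, 22, 179]);
translate([457, 320, 22]) cube([22, 143, 179]);
translate([807, 320, 22]) cube([22, 143, 179]);


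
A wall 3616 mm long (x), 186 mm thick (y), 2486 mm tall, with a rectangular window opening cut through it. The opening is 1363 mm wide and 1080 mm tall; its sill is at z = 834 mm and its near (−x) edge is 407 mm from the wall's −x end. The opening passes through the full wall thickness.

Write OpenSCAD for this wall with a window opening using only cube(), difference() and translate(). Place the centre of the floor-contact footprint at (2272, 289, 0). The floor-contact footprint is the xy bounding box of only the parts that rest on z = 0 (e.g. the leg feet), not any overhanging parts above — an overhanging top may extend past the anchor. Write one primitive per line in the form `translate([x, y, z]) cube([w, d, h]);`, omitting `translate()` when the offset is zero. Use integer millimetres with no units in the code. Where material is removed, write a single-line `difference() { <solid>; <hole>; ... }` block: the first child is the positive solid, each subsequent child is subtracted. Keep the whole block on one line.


difference() { translate([464, 196, 0]) cube([3616, 186, 2486]); translate([871, 196, 834]) cube([1363, 186, 1080]); }


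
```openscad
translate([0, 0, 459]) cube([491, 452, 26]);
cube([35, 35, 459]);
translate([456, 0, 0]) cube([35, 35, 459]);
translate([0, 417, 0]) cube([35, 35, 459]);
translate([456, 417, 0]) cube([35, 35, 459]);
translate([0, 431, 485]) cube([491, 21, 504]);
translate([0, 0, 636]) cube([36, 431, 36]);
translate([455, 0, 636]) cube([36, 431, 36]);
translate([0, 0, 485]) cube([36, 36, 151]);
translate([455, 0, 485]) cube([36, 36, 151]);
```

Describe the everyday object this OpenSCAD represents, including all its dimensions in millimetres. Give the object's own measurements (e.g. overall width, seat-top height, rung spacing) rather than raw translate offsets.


A chair. The seat is a 491×452×26 mm slab with its top at z = 485 mm, on four 35×35 mm corner legs (flush with the seat edges, standing on z = 0). A flat backrest 21 mm thick, 504 mm tall, spans the full seat width and rises from the seat top along its +y edge, rear face flush with the rear of the seat. Two armrests of 36×36 mm section run along each side from the seat's front edge to the front of the backrest, top faces 187 mm above the seat top and outer faces flush with the seat's x-edges; a 36×36 mm post under the front of each armrest stands on the seat at the front corner.


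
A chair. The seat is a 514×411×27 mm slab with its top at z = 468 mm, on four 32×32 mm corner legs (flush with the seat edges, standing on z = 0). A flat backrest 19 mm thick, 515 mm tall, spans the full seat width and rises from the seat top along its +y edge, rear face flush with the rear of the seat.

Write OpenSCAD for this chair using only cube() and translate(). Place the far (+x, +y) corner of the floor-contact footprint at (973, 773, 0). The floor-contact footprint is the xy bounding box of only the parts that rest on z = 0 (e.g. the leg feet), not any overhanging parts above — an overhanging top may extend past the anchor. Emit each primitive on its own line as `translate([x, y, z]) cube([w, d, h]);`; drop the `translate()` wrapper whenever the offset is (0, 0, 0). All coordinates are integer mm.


translate([459, 362, 441]) cube([514, 411, 27]);
translate([459, 362, 0]) cube([32, 32, 441]);
translate([941, 362, 0]) cube([32, 32, 441]);
translate([459, 741, 0]) cube([32, 32, 441]);
translate([941, 741, 0]) cube([32, 32, 441]);
translate([459, 754, 468]) cube([514, 19, 515]);


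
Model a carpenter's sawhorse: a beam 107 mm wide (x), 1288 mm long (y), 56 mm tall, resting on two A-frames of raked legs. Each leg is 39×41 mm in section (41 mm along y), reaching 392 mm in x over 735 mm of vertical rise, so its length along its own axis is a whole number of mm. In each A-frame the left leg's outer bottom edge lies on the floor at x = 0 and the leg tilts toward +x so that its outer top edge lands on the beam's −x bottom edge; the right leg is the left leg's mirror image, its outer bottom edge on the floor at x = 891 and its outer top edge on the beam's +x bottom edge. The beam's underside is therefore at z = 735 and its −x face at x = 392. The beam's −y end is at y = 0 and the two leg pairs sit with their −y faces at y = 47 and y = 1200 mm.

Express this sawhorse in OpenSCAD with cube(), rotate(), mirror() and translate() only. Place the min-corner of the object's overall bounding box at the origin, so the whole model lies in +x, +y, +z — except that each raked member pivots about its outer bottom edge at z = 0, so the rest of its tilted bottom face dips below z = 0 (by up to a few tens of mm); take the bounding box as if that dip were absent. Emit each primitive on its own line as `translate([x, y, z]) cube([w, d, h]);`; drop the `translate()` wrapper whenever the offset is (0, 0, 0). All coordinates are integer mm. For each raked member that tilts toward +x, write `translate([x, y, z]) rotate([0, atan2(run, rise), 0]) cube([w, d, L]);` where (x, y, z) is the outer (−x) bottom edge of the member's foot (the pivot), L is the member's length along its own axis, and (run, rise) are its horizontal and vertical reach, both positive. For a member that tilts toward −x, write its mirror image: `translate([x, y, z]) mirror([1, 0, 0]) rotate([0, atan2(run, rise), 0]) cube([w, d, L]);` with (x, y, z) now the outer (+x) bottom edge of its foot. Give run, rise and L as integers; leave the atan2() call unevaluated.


// leg length = √(392² + 735²) = 833
// right-leg outer foot x = 2·392 + 107 = 891
// beam min-corner = (392, 0, 735)
translate([392, 0, 735]) cube([107, 1288, 56]);
translate([0, 47, 0]) rotate([0, atan2(392, 735), 0]) cube([39, 41, 833]);
translate([891, 47, 0]) mirror([1, 0, 0]) rotate([0, atan2(392, 735), 0]) cube([39, 41, 833]);
translate([0, 1200, 0]) rotate([0, atan2(392, 735), 0]) cube([39, 41, 833]);
translate([891, 1200, 0]) mirror([1, 0, 0]) rotate([0, atan2(392, 735), 0]) cube([39, 41, 833]);


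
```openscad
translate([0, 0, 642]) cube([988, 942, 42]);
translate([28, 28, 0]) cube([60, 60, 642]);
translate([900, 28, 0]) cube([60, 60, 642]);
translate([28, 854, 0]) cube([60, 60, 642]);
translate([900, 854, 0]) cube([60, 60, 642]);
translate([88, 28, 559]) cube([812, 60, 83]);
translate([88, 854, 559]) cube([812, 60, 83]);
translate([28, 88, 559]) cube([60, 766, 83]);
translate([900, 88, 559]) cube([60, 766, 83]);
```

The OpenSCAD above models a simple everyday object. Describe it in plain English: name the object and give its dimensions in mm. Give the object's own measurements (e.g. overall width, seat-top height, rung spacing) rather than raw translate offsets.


A table: top 988 mm (x) × 942 mm (y), 42 mm thick, upper face at z = 684 mm, on four 60×60 mm square legs, each inset 28 mm from the nearest pair of top edges from z = 0 to the bottom of the top. Four apron rails, 60 mm thick and 83 mm tall, run between adjacent legs with their top edges flush with the underside of the top and their outer faces flush with the legs' outer faces.


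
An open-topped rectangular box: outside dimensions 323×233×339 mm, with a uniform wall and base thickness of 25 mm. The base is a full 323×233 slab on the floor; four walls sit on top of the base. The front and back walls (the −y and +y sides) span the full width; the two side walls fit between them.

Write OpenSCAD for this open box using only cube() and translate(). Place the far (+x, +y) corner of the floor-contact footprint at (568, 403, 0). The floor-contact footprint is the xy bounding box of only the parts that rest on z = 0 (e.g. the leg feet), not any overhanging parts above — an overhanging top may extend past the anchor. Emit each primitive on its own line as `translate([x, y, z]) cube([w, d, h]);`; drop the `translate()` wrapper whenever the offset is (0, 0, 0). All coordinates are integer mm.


translate([245, 170, 0]) cube([323, 233, 25]);
translate([245, 170, 25]) cube([323, 25, 314]);
translate([245, 378, 25]) cube([323, 25, 314]);
translate([245, 195, 25]) cube([25, 183, 314]);
translate([543, 195, 25]) cube([25, 183, 314]);


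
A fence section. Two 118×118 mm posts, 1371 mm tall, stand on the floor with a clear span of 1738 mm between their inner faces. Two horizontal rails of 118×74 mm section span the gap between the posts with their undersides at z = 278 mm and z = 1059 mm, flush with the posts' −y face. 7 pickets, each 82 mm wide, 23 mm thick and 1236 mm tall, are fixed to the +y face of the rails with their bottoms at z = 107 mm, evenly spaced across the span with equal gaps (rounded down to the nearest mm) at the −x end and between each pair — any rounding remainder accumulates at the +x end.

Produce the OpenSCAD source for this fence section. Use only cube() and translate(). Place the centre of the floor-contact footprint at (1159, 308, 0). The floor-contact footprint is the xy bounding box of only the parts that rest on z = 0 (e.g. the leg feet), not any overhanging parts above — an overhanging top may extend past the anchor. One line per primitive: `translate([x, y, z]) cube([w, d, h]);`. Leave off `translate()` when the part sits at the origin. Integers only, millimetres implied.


translate([172, 249, 0]) cube([118, 118, 1371]);
translate([2028, 249, 0]) cube([118, 118, 1371]);
translate([290, 249, 278]) cube([1738, 118, 74]);
translate([290, 249, 1059]) cube([1738, 118, 74]);
translate([435, 367, 107]) cube([82, 23, 1236]);
translate([662, 367, 107]) cube([82, 23, 1236]);
translate([889, 367, 107]) cube([82, 23, 1236]);
translate([1116, 367, 107]) cube([82, 23, 1236]);
translate([1343, 367, 107]) cube([82, 23, 1236]);
translate([1570, 367, 107]) cube([82, 23, 1236]);
translate([1797, 367, 107]) cube([82, 23, 1236]);


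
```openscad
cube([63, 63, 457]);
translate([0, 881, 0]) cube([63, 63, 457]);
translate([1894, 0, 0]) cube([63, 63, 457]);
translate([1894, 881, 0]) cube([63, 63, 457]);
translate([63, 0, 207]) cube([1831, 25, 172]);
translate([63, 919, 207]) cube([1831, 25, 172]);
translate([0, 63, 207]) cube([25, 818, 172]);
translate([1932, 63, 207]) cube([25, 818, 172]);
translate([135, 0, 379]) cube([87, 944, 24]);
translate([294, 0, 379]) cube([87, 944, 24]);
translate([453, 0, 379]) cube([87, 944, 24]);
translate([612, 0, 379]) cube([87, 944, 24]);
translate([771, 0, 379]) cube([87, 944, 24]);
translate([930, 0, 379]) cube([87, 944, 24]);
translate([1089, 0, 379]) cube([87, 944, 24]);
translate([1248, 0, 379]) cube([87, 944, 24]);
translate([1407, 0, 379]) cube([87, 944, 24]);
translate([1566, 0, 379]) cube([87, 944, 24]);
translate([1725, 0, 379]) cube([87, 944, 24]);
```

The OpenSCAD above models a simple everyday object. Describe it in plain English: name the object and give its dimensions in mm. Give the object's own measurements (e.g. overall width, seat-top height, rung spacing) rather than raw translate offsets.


A bed frame 1957 mm long (x) by 944 mm wide (y). Four 63×63 mm corner posts, 457 mm tall, at the corners of the footprint. Four rails of 25 mm thickness and 172 mm height run between adjacent posts with their undersides at z = 207 mm, their outer faces flush with the outside of the frame (the two x-running rails run between the posts' inner faces; the two y-running rails run between the posts' inner faces). 11 slats, each 87 mm wide (x) and 24 mm thick, lie across the top of the two x-running rails, running the full 944 mm width of the frame in y; along x they sit between the end posts with a 72 mm gap after the −x posts and between neighbouring slats, leaving 82 mm before the +x posts.


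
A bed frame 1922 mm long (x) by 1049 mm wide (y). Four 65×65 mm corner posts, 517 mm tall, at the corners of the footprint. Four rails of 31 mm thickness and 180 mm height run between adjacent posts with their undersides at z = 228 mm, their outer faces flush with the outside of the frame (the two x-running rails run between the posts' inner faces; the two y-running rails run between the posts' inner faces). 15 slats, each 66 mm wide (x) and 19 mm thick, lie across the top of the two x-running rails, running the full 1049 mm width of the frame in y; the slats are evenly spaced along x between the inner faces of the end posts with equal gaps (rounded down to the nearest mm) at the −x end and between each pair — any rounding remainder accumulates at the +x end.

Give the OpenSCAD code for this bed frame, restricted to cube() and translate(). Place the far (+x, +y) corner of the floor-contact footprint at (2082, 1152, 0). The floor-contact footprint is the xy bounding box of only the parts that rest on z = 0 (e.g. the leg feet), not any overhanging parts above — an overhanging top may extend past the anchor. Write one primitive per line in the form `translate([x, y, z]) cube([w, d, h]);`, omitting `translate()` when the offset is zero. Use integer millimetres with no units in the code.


// slat z = rail_z + rail_h = 228 + 180 = 408
// slat gap = ⌊(1792 − 15·66) / 16⌋ = 50
translate([160, 103, 0]) cube([65, 65, 517]);
translate([160, 1087, 0]) cube([65, 65, 517]);
translate([2017, 103, 0]) cube([65, 65, 517]);
translate([2017, 1087, 0]) cube([65, 65, 517]);
translate([225, 103, 228]) cube([1792, 31, 180]);
translate([225, 1121, 228]) cube([1792, 31, 180]);
translate([160, 168, 228]) cube([31, 919, 180]);
translate([2051, 168, 228]) cube([31, 919, 180]);
translate([275, 103, 408]) cube([66, 1049, 19]);
translate([391, 103, 408]) cube([66, 1049, 19]);
translate([507, 103, 408]) cube([66, 1049, 19]);
translate([623, 103, 408]) cube([66, 1049, 19]);
translate([739, 103, 408]) cube([66, 1049, 19]);
translate([855, 103, 408]) cube([66, 1049, 19]);
translate([971, 103, 408]) cube([66, 1049, 19]);
translate([1087, 103, 408]) cube([66, 1049, 19]);
translate([1203, 103, 408]) cube([66, 1049, 19]);
translate([1319, 103, 408]) cube([66, 1049, 19]);
translate([1435, 103, 408]) cube([66, 1049, 19]);
translate([1551, 103, 408]) cube([66, 1049, 19]);
translate([1667, 103, 408]) cube([66, 1049, 19]);
translate([1783, 103, 408]) cube([66, 1049, 19]);
translate([1899, 103, 408]) cube([66, 1049, 19]);


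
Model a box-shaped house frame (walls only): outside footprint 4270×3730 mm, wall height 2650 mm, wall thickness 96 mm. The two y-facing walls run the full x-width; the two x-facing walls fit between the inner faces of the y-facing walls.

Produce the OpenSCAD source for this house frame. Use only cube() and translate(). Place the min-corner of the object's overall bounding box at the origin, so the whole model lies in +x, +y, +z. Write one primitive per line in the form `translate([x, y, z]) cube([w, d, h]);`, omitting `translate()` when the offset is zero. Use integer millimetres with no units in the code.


cube([4270, 96, 2650]);
translate([0, 3634, 0]) cube([4270, 96, 2650]);
translate([0, 96, 0]) cube([96, 3538, 2650]);
translate([4174, 96, 0]) cube([96, 3538, 2650]);


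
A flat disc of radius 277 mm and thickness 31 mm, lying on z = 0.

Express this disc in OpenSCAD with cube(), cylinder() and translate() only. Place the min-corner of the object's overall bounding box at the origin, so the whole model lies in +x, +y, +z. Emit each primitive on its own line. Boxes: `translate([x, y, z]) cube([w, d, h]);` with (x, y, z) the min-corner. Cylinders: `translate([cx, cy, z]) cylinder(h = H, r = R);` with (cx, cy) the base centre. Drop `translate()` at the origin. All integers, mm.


translate([277, 277, 0]) cylinder(h = 31, r = 277);


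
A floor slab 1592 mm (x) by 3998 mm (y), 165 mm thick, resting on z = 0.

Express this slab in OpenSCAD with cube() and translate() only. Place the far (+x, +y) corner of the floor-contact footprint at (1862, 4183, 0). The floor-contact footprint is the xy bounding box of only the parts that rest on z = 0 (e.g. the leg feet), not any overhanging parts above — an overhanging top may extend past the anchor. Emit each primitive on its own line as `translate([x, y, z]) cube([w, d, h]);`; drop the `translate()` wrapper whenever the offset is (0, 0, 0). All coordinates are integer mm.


translate([270, 185, 0]) cube([1592, 3998, 165]);
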